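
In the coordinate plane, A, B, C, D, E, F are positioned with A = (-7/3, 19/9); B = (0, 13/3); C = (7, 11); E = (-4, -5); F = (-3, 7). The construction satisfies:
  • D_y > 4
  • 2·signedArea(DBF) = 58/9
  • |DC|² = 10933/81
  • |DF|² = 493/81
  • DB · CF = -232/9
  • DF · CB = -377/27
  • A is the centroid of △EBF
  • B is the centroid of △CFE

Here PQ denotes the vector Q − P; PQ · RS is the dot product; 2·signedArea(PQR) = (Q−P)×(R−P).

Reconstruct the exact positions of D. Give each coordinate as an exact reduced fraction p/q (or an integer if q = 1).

D = (-8/3, 41/9)

1. D_x = -8/3  [DB · CF = -232/9 ∩ DF · CB = -377/27]
2. D_y = 41/9  [DB · CF = -232/9 ∩ DF · CB = -377/27]
   → D = (-8/3, 41/9)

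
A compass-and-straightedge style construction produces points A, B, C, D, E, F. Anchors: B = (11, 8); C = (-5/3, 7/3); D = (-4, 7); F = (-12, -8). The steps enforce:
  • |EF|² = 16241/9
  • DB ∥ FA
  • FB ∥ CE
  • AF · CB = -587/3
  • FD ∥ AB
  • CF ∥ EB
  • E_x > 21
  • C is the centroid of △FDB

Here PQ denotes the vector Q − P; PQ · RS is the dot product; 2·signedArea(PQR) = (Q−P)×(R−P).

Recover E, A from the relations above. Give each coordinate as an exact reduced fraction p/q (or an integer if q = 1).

A = (3, -7)
E = (64/3, 55/3)

1. E_x = 64/3  [CF ∥ EB ∩ FB ∥ CE]
2. E_y = 55/3  [CF ∥ EB ∩ FB ∥ CE]
   → E = (64/3, 55/3)
3. A_x = 3  [FD ∥ AB ∩ DB ∥ FA]
4. A_y = -7  [FD ∥ AB ∩ DB ∥ FA]
   → A = (3, -7)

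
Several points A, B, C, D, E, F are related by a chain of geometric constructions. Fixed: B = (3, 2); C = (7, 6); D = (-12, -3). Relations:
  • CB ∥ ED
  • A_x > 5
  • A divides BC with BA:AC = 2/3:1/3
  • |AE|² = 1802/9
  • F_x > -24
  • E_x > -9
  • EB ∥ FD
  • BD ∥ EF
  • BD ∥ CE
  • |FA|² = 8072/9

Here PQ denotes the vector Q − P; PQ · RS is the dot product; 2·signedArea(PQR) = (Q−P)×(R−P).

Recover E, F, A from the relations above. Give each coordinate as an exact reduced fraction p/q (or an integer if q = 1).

A = (17/3, 14/3)
E = (-8, 1)
F = (-23, -4)

1. E_x = -8  [CB ∥ ED ∩ BD ∥ CE]
2. E_y = 1  [CB ∥ ED ∩ BD ∥ CE]
   → E = (-8, 1)
3. F_x = -23  [EB ∥ FD ∩ BD ∥ EF]
4. F_y = -4  [EB ∥ FD ∩ BD ∥ EF]
   → F = (-23, -4)
5. A_x = 17/3  [A divides BC with BA:AC = 2/3:1/3]
6. A_y = 14/3  [A divides BC with BA:AC = 2/3:1/3]
   → A = (17/3, 14/3)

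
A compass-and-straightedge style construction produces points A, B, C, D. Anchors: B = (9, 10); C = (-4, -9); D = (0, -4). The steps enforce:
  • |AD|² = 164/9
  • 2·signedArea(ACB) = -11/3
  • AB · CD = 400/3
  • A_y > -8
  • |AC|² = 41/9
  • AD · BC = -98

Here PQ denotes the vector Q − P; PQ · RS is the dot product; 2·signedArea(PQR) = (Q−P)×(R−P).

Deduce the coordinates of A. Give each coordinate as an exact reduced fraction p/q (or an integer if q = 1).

1. A_x = -8/3  [AB · CD = 400/3 ∩ AD · BC = -98]
2. A_y = -22/3  [AB · CD = 400/3 ∩ AD · BC = -98]
   → A = (-8/3, -22/3)

A = (-8/3, -22/3)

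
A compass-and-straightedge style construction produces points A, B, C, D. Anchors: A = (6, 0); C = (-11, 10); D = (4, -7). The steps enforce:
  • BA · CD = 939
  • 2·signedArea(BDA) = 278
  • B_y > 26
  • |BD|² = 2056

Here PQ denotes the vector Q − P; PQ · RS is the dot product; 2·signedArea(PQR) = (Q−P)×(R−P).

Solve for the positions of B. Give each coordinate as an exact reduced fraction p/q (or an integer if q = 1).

B = (-26, 27)

1. B_x = -26  [2·signedArea(BDA) = 278 ∩ BA · CD = 939]
2. B_y = 27  [2·signedArea(BDA) = 278 ∩ BA · CD = 939]
   → B = (-26, 27)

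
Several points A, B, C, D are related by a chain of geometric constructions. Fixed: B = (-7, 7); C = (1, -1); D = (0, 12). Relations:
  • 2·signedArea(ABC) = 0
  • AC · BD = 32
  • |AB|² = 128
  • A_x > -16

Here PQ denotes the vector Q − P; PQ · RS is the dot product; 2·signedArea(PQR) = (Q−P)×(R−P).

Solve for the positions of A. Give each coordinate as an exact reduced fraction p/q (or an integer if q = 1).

1. A_x = -15  [2·signedArea(ABC) = 0 ∩ AC · BD = 32]
2. A_y = 15  [2·signedArea(ABC) = 0 ∩ AC · BD = 32]
   → A = (-15, 15)

A = (-15, 15)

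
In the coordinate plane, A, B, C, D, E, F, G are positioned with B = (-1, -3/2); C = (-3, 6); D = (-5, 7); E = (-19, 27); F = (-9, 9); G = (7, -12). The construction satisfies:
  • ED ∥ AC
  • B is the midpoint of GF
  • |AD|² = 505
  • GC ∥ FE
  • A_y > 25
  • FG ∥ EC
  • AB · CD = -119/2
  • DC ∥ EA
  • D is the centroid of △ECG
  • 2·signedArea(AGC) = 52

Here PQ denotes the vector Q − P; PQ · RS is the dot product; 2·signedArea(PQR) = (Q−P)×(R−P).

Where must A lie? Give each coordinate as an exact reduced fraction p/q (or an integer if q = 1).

A = (-17, 26)

1. A_x = -17  [ED ∥ AC ∩ DC ∥ EA]
2. A_y = 26  [ED ∥ AC ∩ DC ∥ EA]
   → A = (-17, 26)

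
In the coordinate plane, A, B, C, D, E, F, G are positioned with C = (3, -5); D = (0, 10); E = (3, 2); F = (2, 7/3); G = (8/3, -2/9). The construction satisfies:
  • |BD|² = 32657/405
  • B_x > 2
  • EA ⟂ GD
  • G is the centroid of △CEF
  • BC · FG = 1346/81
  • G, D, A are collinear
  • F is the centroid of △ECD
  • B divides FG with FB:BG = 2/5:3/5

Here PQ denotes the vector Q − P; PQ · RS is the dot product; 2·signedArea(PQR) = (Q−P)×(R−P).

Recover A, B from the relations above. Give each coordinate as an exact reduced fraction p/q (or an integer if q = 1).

A = (1212/565, 1004/565)
B = (34/15, 59/45)

1. A_x = 1212/565  [G, D, A are collinear ∩ EA ⟂ GD]
2. A_y = 1004/565  [G, D, A are collinear ∩ EA ⟂ GD]
   → A = (1212/565, 1004/565)
3. B_x = 34/15  [B divides FG with FB:BG = 2/5:3/5]
4. B_y = 59/45  [B divides FG with FB:BG = 2/5:3/5]
   → B = (34/15, 59/45)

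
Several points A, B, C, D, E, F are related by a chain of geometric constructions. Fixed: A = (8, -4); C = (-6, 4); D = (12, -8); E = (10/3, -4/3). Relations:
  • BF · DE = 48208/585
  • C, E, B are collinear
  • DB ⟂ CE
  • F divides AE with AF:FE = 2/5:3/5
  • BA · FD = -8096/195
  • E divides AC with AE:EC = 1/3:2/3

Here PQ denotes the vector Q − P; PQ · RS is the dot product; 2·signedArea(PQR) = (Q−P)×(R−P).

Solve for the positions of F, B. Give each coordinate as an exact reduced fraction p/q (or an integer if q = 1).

1. F_x = 92/15  [F divides AE with AF:FE = 2/5:3/5]
2. F_y = -44/15  [F divides AE with AF:FE = 2/5:3/5]
   → F = (92/15, -44/15)
3. B_x = 828/65  [C, E, B are collinear ∩ DB ⟂ CE]
4. B_y = -436/65  [C, E, B are collinear ∩ DB ⟂ CE]
   → B = (828/65, -436/65)

B = (828/65, -436/65)
F = (92/15, -44/15)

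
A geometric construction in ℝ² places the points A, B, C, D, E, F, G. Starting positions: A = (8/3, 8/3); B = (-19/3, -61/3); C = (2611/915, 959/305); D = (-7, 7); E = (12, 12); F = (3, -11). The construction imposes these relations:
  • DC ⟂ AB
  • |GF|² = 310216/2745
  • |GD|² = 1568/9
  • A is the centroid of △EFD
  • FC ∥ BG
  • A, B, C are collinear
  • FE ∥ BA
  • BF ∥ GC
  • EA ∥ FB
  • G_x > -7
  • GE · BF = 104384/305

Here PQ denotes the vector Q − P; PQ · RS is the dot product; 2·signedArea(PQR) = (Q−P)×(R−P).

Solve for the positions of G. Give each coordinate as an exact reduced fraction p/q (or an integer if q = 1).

1. G_x = -5929/915  [BF ∥ GC ∩ FC ∥ BG]
2. G_y = -5663/915  [BF ∥ GC ∩ FC ∥ BG]
   → G = (-5929/915, -5663/915)

G = (-5929/915, -5663/915)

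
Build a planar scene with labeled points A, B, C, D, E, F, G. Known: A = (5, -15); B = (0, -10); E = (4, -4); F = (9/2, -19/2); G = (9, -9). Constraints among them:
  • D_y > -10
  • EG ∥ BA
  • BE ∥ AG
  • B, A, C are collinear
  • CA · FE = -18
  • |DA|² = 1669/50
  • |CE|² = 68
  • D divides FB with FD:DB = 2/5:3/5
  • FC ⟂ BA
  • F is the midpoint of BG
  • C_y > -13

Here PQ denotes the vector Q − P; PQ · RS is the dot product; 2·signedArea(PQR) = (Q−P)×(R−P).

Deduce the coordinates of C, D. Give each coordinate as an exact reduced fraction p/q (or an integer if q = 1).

C = (2, -12)
D = (27/10, -97/10)

1. C_x = 2  [B, A, C are collinear ∩ FC ⟂ BA]
2. C_y = -12  [B, A, C are collinear ∩ FC ⟂ BA]
   → C = (2, -12)
3. D_x = 27/10  [D divides FB with FD:DB = 2/5:3/5]
4. D_y = -97/10  [D divides FB with FD:DB = 2/5:3/5]
   → D = (27/10, -97/10)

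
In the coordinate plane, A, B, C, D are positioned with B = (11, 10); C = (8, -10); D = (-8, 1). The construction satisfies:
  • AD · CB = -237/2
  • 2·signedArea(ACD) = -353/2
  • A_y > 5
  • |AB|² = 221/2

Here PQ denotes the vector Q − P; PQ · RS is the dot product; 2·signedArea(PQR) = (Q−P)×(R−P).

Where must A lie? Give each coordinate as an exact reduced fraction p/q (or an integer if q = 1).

1. A_x = 3/2  [2·signedArea(ACD) = -353/2 ∩ AD · CB = -237/2]
2. A_y = 11/2  [2·signedArea(ACD) = -353/2 ∩ AD · CB = -237/2]
   → A = (3/2, 11/2)

A = (3/2, 11/2)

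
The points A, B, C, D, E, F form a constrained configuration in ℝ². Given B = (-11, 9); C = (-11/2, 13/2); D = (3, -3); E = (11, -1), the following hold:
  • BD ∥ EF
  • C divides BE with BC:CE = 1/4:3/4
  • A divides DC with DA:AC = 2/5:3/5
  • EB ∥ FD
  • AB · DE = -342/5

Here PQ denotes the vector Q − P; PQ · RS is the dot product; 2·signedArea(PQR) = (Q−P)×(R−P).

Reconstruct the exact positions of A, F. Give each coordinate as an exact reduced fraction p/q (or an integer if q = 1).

A = (-2/5, 4/5)
F = (25, -13)

1. A_x = -2/5  [A divides DC with DA:AC = 2/5:3/5]
2. A_y = 4/5  [A divides DC with DA:AC = 2/5:3/5]
   → A = (-2/5, 4/5)
3. F_x = 25  [EB ∥ FD ∩ BD ∥ EF]
4. F_y = -13  [EB ∥ FD ∩ BD ∥ EF]
   → F = (25, -13)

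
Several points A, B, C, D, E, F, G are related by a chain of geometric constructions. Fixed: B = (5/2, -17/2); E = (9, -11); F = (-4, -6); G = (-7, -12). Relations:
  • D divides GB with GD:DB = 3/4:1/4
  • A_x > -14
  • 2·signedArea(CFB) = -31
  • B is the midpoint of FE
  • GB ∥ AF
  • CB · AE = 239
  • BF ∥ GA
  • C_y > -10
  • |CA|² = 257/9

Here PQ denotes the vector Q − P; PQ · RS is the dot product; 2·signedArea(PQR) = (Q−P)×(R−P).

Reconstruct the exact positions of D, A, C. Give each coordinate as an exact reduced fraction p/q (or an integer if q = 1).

1. D_x = 1/8  [D divides GB with GD:DB = 3/4:1/4]
2. D_y = -75/8  [D divides GB with GD:DB = 3/4:1/4]
   → D = (1/8, -75/8)
3. A_x = -27/2  [GB ∥ AF ∩ BF ∥ GA]
4. A_y = -19/2  [GB ∥ AF ∩ BF ∥ GA]
   → A = (-27/2, -19/2)
5. C_x = -49/6  [CB · AE = 239 ∩ 2·signedArea(CFB) = -31]
6. C_y = -55/6  [CB · AE = 239 ∩ 2·signedArea(CFB) = -31]
   → C = (-49/6, -55/6)

A = (-27/2, -19/2)
C = (-49/6, -55/6)
D = (1/8, -75/8)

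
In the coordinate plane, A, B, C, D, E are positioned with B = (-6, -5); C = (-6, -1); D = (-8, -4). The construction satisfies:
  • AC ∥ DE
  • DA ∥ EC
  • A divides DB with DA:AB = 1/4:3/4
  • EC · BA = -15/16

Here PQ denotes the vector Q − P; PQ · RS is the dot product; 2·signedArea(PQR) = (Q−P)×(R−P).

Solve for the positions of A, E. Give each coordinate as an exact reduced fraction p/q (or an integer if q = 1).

A = (-15/2, -17/4)
E = (-13/2, -3/4)

1. A_x = -15/2  [A divides DB with DA:AB = 1/4:3/4]
2. A_y = -17/4  [A divides DB with DA:AB = 1/4:3/4]
   → A = (-15/2, -17/4)
3. E_x = -13/2  [DA ∥ EC ∩ AC ∥ DE]
4. E_y = -3/4  [DA ∥ EC ∩ AC ∥ DE]
   → E = (-13/2, -3/4)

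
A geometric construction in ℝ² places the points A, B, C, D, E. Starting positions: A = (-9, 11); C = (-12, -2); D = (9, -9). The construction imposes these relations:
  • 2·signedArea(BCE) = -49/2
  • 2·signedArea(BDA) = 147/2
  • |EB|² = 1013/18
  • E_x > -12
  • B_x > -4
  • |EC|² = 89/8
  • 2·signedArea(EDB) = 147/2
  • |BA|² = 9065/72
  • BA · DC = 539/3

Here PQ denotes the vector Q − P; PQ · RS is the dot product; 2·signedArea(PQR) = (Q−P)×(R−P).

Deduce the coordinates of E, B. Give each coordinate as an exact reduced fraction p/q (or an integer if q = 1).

B = (-15/4, 13/12)
E = (-45/4, 5/4)

1. B_x = -15/4  [2·signedArea(BDA) = 147/2 ∩ BA · DC = 539/3]
2. B_y = 13/12  [2·signedArea(BDA) = 147/2 ∩ BA · DC = 539/3]
   → B = (-15/4, 13/12)
3. E_x = -45/4  [2·signedArea(EDB) = 147/2 ∩ 2·signedArea(BCE) = -49/2]
4. E_y = 5/4  [2·signedArea(EDB) = 147/2 ∩ 2·signedArea(BCE) = -49/2]
   → E = (-45/4, 5/4)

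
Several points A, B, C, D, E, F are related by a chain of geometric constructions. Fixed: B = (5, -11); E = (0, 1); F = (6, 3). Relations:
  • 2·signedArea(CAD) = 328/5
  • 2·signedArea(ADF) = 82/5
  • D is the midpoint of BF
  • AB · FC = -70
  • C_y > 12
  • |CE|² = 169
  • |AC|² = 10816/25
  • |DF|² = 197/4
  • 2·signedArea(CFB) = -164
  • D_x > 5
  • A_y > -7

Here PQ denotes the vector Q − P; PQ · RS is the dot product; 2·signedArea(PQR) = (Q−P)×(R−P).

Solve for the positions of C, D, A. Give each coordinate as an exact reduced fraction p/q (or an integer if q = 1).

A = (3, -31/5)
C = (-5, 13)
D = (11/2, -4)

1. C_x = -5  [line 14·x + -1·y + 83 = 0 ∩ |CE|² = 169]
2. C_y = 13  [line 14·x + -1·y + 83 = 0 ∩ |CE|² = 169]
   → C = (-5, 13)
3. D_x = 11/2  [D is the midpoint of BF]
4. D_y = -4  [D is the midpoint of BF]
   → D = (11/2, -4)
5. A_x = 3  [AB · FC = -70 ∩ 2·signedArea(CAD) = 328/5]
6. A_y = -31/5  [AB · FC = -70 ∩ 2·signedArea(CAD) = 328/5]
   → A = (3, -31/5)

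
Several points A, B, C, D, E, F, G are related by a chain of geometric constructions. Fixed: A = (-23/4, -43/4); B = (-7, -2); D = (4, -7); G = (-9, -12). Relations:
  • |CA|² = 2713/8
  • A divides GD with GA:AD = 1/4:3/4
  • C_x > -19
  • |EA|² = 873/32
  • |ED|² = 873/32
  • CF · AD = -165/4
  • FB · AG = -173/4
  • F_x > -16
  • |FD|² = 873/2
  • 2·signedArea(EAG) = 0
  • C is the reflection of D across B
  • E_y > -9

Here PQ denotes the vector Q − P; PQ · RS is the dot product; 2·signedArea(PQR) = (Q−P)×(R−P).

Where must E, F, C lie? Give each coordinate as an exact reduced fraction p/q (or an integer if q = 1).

1. E_x = -7/8  [line 5/4·x + -13/4·y + -111/4 = 0 ∩ |EA|² = 873/32]
2. E_y = -71/8  [line 5/4·x + -13/4·y + -111/4 = 0 ∩ |EA|² = 873/32]
   → E = (-7/8, -71/8)
3. F_x = -31/2  [line 13/4·x + 5/4·y + 137/2 = 0 ∩ |FD|² = 873/2]
4. F_y = -29/2  [line 13/4·x + 5/4·y + 137/2 = 0 ∩ |FD|² = 873/2]
   → F = (-31/2, -29/2)
5. C_x = -18  [C is the reflection of D across B]
6. C_y = 3  [C is the reflection of D across B]
   → C = (-18, 3)

C = (-18, 3)
E = (-7/8, -71/8)
F = (-31/2, -29/2)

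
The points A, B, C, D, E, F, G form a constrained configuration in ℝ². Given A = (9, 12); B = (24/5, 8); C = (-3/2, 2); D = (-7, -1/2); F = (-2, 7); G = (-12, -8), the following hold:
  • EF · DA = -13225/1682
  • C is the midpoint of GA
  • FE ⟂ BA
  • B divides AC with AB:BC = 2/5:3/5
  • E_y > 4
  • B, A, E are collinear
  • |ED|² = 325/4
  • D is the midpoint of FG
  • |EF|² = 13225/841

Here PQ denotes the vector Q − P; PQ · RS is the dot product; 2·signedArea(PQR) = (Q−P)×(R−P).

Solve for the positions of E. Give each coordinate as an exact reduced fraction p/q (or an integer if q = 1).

1. E_x = 618/841  [B, A, E are collinear ∩ FE ⟂ BA]
2. E_y = 3472/841  [B, A, E are collinear ∩ FE ⟂ BA]
   → E = (618/841, 3472/841)

E = (618/841, 3472/841)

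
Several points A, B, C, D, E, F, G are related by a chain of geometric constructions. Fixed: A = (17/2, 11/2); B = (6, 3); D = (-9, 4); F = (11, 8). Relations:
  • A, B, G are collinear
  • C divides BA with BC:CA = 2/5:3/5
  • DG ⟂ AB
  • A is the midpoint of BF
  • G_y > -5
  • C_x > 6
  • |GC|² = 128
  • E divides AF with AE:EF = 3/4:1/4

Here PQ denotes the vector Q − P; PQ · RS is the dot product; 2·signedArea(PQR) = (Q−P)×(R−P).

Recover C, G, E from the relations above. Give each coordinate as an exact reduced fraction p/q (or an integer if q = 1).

C = (7, 4)
E = (83/8, 59/8)
G = (-1, -4)

1. C_x = 7  [C divides BA with BC:CA = 2/5:3/5]
2. C_y = 4  [C divides BA with BC:CA = 2/5:3/5]
   → C = (7, 4)
3. G_x = -1  [A, B, G are collinear ∩ DG ⟂ AB]
4. G_y = -4  [A, B, G are collinear ∩ DG ⟂ AB]
   → G = (-1, -4)
5. E_x = 83/8  [E divides AF with AE:EF = 3/4:1/4]
6. E_y = 59/8  [E divides AF with AE:EF = 3/4:1/4]
   → E = (83/8, 59/8)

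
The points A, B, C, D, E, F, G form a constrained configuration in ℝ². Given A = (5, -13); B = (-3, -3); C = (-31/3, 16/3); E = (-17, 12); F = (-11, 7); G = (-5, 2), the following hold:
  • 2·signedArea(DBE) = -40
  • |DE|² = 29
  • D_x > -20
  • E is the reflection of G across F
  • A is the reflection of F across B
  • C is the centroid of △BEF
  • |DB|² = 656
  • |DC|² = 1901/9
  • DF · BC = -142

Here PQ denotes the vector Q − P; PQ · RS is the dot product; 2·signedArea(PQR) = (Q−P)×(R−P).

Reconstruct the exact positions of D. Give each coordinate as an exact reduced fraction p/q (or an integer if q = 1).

D = (-19, 17)

1. D_x = -19  [2·signedArea(DBE) = -40 ∩ DF · BC = -142]
2. D_y = 17  [2·signedArea(DBE) = -40 ∩ DF · BC = -142]
   → D = (-19, 17)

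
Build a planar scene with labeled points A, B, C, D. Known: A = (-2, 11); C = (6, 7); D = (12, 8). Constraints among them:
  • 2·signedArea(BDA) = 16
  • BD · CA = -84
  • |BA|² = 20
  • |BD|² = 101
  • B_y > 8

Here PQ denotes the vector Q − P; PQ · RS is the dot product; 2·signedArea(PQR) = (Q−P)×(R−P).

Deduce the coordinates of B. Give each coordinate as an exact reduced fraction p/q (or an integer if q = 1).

1. B_x = 2  [2·signedArea(BDA) = 16 ∩ BD · CA = -84]
2. B_y = 9  [2·signedArea(BDA) = 16 ∩ BD · CA = -84]
   → B = (2, 9)

B = (2, 9)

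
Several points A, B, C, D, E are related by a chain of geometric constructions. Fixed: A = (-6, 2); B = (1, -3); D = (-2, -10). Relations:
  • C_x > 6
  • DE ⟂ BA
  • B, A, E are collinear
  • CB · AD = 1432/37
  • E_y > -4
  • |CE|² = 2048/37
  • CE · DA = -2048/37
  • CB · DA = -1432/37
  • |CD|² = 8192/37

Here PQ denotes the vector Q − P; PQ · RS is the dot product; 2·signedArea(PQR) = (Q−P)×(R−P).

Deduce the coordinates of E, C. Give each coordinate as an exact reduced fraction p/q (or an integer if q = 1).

1. E_x = 86/37  [B, A, E are collinear ∩ DE ⟂ BA]
2. E_y = -146/37  [B, A, E are collinear ∩ DE ⟂ BA]
   → E = (86/37, -146/37)
3. C_x = 246/37  [line 4·x + -12·y + -48/37 = 0 ∩ |CD|² = 8192/37]
4. C_y = 78/37  [line 4·x + -12·y + -48/37 = 0 ∩ |CD|² = 8192/37]
   → C = (246/37, 78/37)

C = (246/37, 78/37)
E = (86/37, -146/37)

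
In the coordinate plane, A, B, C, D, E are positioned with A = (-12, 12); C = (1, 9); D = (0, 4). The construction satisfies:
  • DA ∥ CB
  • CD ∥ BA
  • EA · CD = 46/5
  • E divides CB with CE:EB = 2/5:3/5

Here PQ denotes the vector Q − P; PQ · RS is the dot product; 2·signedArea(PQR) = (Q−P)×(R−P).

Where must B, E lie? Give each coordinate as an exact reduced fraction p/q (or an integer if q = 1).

B = (-11, 17)
E = (-19/5, 61/5)

1. B_x = -11  [CD ∥ BA ∩ DA ∥ CB]
2. B_y = 17  [CD ∥ BA ∩ DA ∥ CB]
   → B = (-11, 17)
3. E_x = -19/5  [E divides CB with CE:EB = 2/5:3/5]
4. E_y = 61/5  [E divides CB with CE:EB = 2/5:3/5]
   → E = (-19/5, 61/5)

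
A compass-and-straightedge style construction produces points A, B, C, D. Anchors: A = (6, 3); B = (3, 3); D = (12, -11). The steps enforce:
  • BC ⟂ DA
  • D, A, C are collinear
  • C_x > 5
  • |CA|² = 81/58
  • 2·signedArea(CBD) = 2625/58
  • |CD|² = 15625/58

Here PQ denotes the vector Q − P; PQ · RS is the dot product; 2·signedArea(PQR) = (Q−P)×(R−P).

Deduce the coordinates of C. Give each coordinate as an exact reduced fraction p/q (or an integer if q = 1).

1. C_x = 321/58  [D, A, C are collinear ∩ BC ⟂ DA]
2. C_y = 237/58  [D, A, C are collinear ∩ BC ⟂ DA]
   → C = (321/58, 237/58)

C = (321/58, 237/58)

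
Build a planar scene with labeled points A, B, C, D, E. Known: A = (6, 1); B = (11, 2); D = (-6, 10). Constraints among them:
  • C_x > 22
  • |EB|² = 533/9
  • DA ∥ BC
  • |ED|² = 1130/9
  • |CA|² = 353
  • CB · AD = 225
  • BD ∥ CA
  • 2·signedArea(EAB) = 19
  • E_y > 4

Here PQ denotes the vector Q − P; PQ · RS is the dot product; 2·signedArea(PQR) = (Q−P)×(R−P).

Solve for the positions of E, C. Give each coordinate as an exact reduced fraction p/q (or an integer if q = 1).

1. E_x = 11/3  [line -1·x + 5·y + -18 = 0 ∩ |ED|² = 1130/9]
2. E_y = 13/3  [line -1·x + 5·y + -18 = 0 ∩ |ED|² = 1130/9]
   → E = (11/3, 13/3)
3. C_x = 23  [BD ∥ CA ∩ DA ∥ BC]
4. C_y = -7  [BD ∥ CA ∩ DA ∥ BC]
   → C = (23, -7)

C = (23, -7)
E = (11/3, 13/3)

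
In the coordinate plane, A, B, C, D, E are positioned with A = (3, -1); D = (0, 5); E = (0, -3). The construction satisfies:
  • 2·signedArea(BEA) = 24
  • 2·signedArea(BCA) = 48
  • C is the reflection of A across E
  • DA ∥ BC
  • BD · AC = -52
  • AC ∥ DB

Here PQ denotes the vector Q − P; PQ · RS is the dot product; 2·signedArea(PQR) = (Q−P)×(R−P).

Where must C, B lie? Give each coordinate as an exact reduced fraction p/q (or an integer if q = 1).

1. C_x = -3  [C is the reflection of A across E]
2. C_y = -5  [C is the reflection of A across E]
   → C = (-3, -5)
3. B_x = -6  [DA ∥ BC ∩ AC ∥ DB]
4. B_y = 1  [DA ∥ BC ∩ AC ∥ DB]
   → B = (-6, 1)

B = (-6, 1)
C = (-3, -5)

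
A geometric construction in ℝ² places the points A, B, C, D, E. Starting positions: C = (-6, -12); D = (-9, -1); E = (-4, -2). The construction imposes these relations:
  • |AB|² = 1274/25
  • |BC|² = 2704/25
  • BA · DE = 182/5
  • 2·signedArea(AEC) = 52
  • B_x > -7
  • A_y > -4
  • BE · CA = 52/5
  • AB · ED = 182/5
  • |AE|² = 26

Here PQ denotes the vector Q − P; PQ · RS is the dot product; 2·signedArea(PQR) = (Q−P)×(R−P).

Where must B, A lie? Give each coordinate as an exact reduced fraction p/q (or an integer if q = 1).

1. A_x = 1  [line 10·x + -2·y + -16 = 0 ∩ |AE|² = 26]
2. A_y = -3  [line 10·x + -2·y + -16 = 0 ∩ |AE|² = 26]
   → A = (1, -3)
3. B_x = -6  [BA · DE = 182/5 ∩ BE · CA = 52/5]
4. B_y = -8/5  [BA · DE = 182/5 ∩ BE · CA = 52/5]
   → B = (-6, -8/5)

A = (1, -3)
B = (-6, -8/5)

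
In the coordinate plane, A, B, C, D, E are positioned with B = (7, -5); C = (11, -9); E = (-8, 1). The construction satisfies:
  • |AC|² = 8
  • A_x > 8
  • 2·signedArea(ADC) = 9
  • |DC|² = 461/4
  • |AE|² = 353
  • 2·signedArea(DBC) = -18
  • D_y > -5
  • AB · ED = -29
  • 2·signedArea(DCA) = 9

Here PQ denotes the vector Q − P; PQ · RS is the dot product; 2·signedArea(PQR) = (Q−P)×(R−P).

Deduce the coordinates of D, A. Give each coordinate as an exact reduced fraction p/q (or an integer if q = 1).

A = (9, -7)
D = (3/2, -4)

1. D_x = 3/2  [line 4·x + 4·y + 10 = 0 ∩ |DC|² = 461/4]
2. D_y = -4  [line 4·x + 4·y + 10 = 0 ∩ |DC|² = 461/4]
   → D = (3/2, -4)
3. A_x = 9  [2·signedArea(DCA) = 9 ∩ AB · ED = -29]
4. A_y = -7  [2·signedArea(DCA) = 9 ∩ AB · ED = -29]
   → A = (9, -7)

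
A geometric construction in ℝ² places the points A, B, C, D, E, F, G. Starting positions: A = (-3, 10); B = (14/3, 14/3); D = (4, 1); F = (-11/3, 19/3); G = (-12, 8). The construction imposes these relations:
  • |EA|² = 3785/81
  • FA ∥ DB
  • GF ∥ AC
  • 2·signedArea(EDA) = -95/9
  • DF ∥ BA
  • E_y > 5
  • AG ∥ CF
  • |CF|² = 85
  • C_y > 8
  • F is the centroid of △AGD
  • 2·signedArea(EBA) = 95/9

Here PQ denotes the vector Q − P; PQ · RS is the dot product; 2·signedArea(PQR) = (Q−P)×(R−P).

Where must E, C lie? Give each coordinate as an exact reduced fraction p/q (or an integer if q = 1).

1. E_x = 17/9  [2·signedArea(EBA) = 95/9 ∩ 2·signedArea(EDA) = -95/9]
2. E_y = 47/9  [2·signedArea(EBA) = 95/9 ∩ 2·signedArea(EDA) = -95/9]
   → E = (17/9, 47/9)
3. C_x = 16/3  [AG ∥ CF ∩ GF ∥ AC]
4. C_y = 25/3  [AG ∥ CF ∩ GF ∥ AC]
   → C = (16/3, 25/3)

C = (16/3, 25/3)
E = (17/9, 47/9)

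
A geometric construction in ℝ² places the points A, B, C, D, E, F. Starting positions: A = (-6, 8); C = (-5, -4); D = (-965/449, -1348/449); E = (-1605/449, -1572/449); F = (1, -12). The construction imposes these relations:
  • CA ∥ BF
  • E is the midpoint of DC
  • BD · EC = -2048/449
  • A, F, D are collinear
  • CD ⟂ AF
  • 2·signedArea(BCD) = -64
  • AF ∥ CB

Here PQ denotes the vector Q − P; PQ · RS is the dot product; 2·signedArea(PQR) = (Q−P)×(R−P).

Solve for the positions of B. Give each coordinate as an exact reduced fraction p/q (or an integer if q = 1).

B = (2, -24)

1. B_x = 2  [CA ∥ BF ∩ AF ∥ CB]
2. B_y = -24  [CA ∥ BF ∩ AF ∥ CB]
   → B = (2, -24)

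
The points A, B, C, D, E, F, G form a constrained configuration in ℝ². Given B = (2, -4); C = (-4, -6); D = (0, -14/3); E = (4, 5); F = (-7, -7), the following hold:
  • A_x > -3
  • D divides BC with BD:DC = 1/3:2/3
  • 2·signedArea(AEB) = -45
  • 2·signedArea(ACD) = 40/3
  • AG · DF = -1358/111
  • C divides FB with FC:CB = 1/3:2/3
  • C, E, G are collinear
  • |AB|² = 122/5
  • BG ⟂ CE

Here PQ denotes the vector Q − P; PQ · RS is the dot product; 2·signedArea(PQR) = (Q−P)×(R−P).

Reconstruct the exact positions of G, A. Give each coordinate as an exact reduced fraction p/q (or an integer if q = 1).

1. G_x = -36/37  [C, E, G are collinear ∩ BG ⟂ CE]
2. G_y = -68/37  [C, E, G are collinear ∩ BG ⟂ CE]
   → G = (-36/37, -68/37)
3. A_x = -13/5  [2·signedArea(ACD) = 40/3 ∩ 2·signedArea(AEB) = -45]
4. A_y = -11/5  [2·signedArea(ACD) = 40/3 ∩ 2·signedArea(AEB) = -45]
   → A = (-13/5, -11/5)

A = (-13/5, -11/5)
G = (-36/37, -68/37)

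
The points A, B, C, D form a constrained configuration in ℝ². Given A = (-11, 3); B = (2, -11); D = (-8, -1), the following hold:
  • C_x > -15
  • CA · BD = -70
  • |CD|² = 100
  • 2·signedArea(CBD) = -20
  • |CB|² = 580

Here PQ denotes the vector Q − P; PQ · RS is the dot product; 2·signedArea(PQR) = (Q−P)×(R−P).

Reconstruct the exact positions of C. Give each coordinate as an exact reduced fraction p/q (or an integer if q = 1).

C = (-14, 7)

1. C_x = -14  [2·signedArea(CBD) = -20 ∩ CA · BD = -70]
2. C_y = 7  [2·signedArea(CBD) = -20 ∩ CA · BD = -70]
   → C = (-14, 7)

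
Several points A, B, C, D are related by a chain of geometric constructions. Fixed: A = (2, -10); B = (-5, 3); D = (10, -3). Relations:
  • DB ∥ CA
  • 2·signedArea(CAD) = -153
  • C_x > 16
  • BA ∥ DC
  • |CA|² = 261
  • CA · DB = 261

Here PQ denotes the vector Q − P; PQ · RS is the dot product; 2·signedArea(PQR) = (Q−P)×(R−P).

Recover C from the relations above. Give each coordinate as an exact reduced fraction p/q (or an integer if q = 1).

1. C_x = 17  [DB ∥ CA ∩ BA ∥ DC]
2. C_y = -16  [DB ∥ CA ∩ BA ∥ DC]
   → C = (17, -16)

C = (17, -16)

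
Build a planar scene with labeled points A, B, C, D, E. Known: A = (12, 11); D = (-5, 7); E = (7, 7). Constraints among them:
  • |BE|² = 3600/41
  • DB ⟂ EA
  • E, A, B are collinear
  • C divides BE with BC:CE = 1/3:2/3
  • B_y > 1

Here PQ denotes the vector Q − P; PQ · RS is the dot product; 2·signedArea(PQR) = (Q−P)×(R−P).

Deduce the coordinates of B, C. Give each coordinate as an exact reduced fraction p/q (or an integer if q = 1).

1. B_x = -13/41  [E, A, B are collinear ∩ DB ⟂ EA]
2. B_y = 47/41  [E, A, B are collinear ∩ DB ⟂ EA]
   → B = (-13/41, 47/41)
3. C_x = 87/41  [C divides BE with BC:CE = 1/3:2/3]
4. C_y = 127/41  [C divides BE with BC:CE = 1/3:2/3]
   → C = (87/41, 127/41)

B = (-13/41, 47/41)
C = (87/41, 127/41)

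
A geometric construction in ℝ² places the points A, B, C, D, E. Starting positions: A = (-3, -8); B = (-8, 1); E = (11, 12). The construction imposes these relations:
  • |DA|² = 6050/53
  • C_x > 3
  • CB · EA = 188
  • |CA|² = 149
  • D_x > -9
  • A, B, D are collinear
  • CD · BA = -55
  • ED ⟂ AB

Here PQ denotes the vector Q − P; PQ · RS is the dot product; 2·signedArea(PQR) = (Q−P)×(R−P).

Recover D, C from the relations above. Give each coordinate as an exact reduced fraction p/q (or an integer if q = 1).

1. D_x = -434/53  [A, B, D are collinear ∩ ED ⟂ AB]
2. D_y = 71/53  [A, B, D are collinear ∩ ED ⟂ AB]
   → D = (-434/53, 71/53)
3. C_x = 4  [CD · BA = -55 ∩ CB · EA = 188]
4. C_y = 2  [CD · BA = -55 ∩ CB · EA = 188]
   → C = (4, 2)

C = (4, 2)
D = (-434/53, 71/53)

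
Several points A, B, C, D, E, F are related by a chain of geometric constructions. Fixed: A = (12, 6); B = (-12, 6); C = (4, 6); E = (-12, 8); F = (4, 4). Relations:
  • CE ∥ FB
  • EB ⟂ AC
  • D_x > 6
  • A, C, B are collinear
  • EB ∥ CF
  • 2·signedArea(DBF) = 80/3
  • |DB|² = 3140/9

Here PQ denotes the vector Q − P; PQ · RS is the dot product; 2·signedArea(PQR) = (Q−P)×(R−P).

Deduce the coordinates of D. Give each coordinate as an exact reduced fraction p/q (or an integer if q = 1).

D = (20/3, 16/3)

1. D_x = 20/3  [line 2·x + 16·y + -296/3 = 0 ∩ |DB|² = 3140/9]
2. D_y = 16/3  [line 2·x + 16·y + -296/3 = 0 ∩ |DB|² = 3140/9]
   → D = (20/3, 16/3)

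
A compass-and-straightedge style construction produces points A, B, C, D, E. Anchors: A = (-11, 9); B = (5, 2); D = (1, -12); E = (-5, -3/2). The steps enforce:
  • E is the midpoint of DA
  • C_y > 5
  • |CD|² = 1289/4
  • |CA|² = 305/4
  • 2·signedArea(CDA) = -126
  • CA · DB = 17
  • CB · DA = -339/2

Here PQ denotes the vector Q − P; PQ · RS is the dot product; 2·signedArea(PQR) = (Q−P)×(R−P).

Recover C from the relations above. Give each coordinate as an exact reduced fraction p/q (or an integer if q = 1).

1. C_x = -3  [CA · DB = 17 ∩ 2·signedArea(CDA) = -126]
2. C_y = 11/2  [CA · DB = 17 ∩ 2·signedArea(CDA) = -126]
   → C = (-3, 11/2)

C = (-3, 11/2)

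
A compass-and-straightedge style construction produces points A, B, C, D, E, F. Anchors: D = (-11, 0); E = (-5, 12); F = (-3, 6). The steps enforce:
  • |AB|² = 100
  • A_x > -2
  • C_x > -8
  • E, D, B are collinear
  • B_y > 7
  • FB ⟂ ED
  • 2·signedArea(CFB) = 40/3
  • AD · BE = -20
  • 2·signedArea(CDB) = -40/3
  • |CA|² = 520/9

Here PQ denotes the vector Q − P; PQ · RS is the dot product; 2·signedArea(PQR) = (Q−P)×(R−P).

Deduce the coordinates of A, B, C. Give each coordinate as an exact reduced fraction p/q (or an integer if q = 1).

1. B_x = -7  [E, D, B are collinear ∩ FB ⟂ ED]
2. B_y = 8  [E, D, B are collinear ∩ FB ⟂ ED]
   → B = (-7, 8)
3. C_x = -7  [2·signedArea(CDB) = -40/3 ∩ 2·signedArea(CFB) = 40/3]
4. C_y = 14/3  [2·signedArea(CDB) = -40/3 ∩ 2·signedArea(CFB) = 40/3]
   → C = (-7, 14/3)
5. A_x = -1  [line -2·x + -4·y + -2 = 0 ∩ |AB|² = 100]
6. A_y = 0  [line -2·x + -4·y + -2 = 0 ∩ |AB|² = 100]
   → A = (-1, 0)

A = (-1, 0)
B = (-7, 8)
C = (-7, 14/3)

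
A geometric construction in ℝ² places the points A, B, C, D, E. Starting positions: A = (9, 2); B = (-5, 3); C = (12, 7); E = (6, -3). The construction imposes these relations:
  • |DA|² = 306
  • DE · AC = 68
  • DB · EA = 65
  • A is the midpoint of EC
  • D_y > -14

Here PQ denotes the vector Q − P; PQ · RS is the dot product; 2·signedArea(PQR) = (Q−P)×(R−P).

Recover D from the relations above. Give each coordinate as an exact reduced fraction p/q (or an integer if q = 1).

1. D_x = 0  [line -3·x + -5·y + -65 = 0 ∩ |DA|² = 306]
2. D_y = -13  [line -3·x + -5·y + -65 = 0 ∩ |DA|² = 306]
   → D = (0, -13)

D = (0, -13)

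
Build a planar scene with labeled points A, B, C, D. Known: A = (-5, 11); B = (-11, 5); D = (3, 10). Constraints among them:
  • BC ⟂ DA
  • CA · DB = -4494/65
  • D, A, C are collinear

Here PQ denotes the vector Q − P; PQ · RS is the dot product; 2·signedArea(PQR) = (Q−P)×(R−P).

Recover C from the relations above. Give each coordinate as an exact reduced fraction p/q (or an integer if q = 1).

C = (-661/65, 757/65)

1. C_x = -661/65  [D, A, C are collinear ∩ BC ⟂ DA]
2. C_y = 757/65  [D, A, C are collinear ∩ BC ⟂ DA]
   → C = (-661/65, 757/65)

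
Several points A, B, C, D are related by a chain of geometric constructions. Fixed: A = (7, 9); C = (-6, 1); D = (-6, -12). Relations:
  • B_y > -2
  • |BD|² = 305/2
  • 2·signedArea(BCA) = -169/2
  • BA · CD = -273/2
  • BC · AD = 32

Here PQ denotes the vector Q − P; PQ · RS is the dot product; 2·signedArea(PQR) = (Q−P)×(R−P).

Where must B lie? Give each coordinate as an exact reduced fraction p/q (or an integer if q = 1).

B = (1/2, -3/2)

1. B_x = 1/2  [2·signedArea(BCA) = -169/2 ∩ BA · CD = -273/2]
2. B_y = -3/2  [2·signedArea(BCA) = -169/2 ∩ BA · CD = -273/2]
   → B = (1/2, -3/2)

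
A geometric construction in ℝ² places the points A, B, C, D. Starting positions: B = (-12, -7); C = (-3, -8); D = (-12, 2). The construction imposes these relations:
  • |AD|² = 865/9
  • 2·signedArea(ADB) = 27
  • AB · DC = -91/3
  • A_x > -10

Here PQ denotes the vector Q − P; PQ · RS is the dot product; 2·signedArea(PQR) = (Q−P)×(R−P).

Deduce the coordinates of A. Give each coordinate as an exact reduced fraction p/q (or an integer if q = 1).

A = (-9, -22/3)

1. A_x = -9  [AB · DC = -91/3 ∩ 2·signedArea(ADB) = 27]
2. A_y = -22/3  [AB · DC = -91/3 ∩ 2·signedArea(ADB) = 27]
   → A = (-9, -22/3)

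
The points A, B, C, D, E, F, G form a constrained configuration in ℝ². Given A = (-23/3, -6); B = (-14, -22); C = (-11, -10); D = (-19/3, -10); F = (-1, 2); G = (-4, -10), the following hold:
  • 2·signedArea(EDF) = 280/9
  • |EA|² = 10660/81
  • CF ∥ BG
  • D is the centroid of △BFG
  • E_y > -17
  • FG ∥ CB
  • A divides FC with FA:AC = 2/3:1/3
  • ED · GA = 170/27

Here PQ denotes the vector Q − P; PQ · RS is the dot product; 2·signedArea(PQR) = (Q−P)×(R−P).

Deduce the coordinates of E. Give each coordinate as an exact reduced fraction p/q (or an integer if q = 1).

E = (-107/9, -50/3)

1. E_x = -107/9  [2·signedArea(EDF) = 280/9 ∩ ED · GA = 170/27]
2. E_y = -50/3  [2·signedArea(EDF) = 280/9 ∩ ED · GA = 170/27]
   → E = (-107/9, -50/3)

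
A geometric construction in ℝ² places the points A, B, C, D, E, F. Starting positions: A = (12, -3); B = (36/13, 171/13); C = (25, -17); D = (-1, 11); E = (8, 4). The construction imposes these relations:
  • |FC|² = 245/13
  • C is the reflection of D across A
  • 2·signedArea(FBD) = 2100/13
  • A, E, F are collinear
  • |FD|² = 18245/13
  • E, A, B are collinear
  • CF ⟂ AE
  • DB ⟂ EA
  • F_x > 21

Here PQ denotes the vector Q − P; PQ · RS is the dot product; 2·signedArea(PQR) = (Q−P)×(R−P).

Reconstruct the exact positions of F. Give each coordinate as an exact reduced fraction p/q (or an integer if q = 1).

F = (276/13, -249/13)

1. F_x = 276/13  [A, E, F are collinear ∩ CF ⟂ AE]
2. F_y = -249/13  [A, E, F are collinear ∩ CF ⟂ AE]
   → F = (276/13, -249/13)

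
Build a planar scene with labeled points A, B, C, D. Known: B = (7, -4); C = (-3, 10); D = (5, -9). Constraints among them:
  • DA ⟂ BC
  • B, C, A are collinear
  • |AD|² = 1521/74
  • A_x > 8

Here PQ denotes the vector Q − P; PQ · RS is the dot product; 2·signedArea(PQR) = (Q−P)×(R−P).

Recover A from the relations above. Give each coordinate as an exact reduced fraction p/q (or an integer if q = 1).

1. A_x = 643/74  [B, C, A are collinear ∩ DA ⟂ BC]
2. A_y = -471/74  [B, C, A are collinear ∩ DA ⟂ BC]
   → A = (643/74, -471/74)

A = (643/74, -471/74)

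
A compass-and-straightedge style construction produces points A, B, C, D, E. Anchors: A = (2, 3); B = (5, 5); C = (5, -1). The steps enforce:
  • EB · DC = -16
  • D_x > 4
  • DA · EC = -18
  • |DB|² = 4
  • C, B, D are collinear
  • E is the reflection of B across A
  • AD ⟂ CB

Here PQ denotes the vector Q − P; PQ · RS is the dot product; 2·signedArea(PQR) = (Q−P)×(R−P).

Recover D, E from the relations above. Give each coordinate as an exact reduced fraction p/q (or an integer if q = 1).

D = (5, 3)
E = (-1, 1)

1. D_x = 5  [C, B, D are collinear ∩ AD ⟂ CB]
2. D_y = 3  [C, B, D are collinear ∩ AD ⟂ CB]
   → D = (5, 3)
3. E_x = -1  [E is the reflection of B across A]
4. E_y = 1  [E is the reflection of B across A]
   → E = (-1, 1)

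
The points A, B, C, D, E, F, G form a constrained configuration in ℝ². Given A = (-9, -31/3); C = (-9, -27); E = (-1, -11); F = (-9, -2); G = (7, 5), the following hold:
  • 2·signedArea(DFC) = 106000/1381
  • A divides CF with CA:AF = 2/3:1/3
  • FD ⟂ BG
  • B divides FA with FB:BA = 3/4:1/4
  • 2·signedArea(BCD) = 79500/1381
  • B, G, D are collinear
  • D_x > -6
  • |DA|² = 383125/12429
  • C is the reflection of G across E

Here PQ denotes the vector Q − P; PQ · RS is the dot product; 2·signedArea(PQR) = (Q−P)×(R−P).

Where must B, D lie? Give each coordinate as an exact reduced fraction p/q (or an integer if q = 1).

B = (-9, -33/4)
D = (-8189/1381, -7882/1381)

1. B_x = -9  [B divides FA with FB:BA = 3/4:1/4]
2. B_y = -33/4  [B divides FA with FB:BA = 3/4:1/4]
   → B = (-9, -33/4)
3. D_x = -8189/1381  [B, G, D are collinear ∩ FD ⟂ BG]
4. D_y = -7882/1381  [B, G, D are collinear ∩ FD ⟂ BG]
   → D = (-8189/1381, -7882/1381)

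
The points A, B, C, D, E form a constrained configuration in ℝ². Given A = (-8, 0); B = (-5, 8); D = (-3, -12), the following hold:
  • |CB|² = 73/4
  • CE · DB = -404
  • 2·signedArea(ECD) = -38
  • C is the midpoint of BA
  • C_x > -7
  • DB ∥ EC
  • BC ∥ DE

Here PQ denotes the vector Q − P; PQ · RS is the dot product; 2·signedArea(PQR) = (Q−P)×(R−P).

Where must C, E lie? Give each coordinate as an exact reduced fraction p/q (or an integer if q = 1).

1. C_x = -13/2  [C is the midpoint of BA]
2. C_y = 4  [C is the midpoint of BA]
   → C = (-13/2, 4)
3. E_x = -9/2  [DB ∥ EC ∩ BC ∥ DE]
4. E_y = -16  [DB ∥ EC ∩ BC ∥ DE]
   → E = (-9/2, -16)

C = (-13/2, 4)
E = (-9/2, -16)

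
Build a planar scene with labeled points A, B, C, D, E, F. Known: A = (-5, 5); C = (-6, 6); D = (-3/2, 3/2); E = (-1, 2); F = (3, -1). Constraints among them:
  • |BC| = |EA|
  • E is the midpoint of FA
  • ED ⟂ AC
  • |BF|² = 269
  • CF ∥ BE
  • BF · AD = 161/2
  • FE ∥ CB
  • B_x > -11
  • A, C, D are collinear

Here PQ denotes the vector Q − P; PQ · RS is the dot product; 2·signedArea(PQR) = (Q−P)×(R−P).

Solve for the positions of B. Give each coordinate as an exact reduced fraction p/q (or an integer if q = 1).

1. B_x = -10  [CF ∥ BE ∩ FE ∥ CB]
2. B_y = 9  [CF ∥ BE ∩ FE ∥ CB]
   → B = (-10, 9)

B = (-10, 9)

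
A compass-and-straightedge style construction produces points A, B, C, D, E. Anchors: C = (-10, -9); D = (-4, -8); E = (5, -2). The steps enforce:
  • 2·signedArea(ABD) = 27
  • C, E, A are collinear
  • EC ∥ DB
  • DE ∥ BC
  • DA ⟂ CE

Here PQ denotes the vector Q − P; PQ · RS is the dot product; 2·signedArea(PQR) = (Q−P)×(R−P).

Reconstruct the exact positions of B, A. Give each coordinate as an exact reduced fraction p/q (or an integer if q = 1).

A = (-1285/274, -1787/274)
B = (-19, -15)

1. B_x = -19  [DE ∥ BC ∩ EC ∥ DB]
2. B_y = -15  [DE ∥ BC ∩ EC ∥ DB]
   → B = (-19, -15)
3. A_x = -1285/274  [C, E, A are collinear ∩ DA ⟂ CE]
4. A_y = -1787/274  [C, E, A are collinear ∩ DA ⟂ CE]
   → A = (-1285/274, -1787/274)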